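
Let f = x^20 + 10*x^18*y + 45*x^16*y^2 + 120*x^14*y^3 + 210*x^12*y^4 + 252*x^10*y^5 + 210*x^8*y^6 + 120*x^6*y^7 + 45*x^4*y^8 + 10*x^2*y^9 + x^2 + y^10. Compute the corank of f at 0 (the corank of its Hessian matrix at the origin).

1

Hessian at 0 has rank 1.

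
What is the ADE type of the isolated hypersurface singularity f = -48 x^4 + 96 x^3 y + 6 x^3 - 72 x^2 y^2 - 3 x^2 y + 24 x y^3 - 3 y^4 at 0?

D_5

The Hessian of f at 0 has rank 0. Corank 2; j^3 = 3*x^2*(2*x - y) has shape L^2 M (L != M), so D-series; mu = 5 gives D_5.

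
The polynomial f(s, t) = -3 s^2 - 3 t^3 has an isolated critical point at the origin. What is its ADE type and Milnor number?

The Hessian of f at 0 has rank 1. Corank 1: A-series; mu = 2 gives A_2.

Type A_2, Milnor number mu = 2.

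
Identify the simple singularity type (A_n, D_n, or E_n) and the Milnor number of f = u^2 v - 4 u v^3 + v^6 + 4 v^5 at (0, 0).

The Hessian of f at 0 is [[0, 0], [0, 0]] with rank 0, so corank 2. A Groebner basis of the Jacobian ideal J(f) in C{u,v} is {u^3, u^2*v + 2*u^2/3 - 4*u*v^2/3, -u*v/2 + v^3}; counting standard monomials gives mu = 7. Corank 2; j^3 = u^2*v has shape L^2 M (L != M), so D-series; mu = 7 gives D_7.

Type D7, Milnor number mu = 7.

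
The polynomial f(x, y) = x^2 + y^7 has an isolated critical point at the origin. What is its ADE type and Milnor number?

Type A6, Milnor number mu = 6.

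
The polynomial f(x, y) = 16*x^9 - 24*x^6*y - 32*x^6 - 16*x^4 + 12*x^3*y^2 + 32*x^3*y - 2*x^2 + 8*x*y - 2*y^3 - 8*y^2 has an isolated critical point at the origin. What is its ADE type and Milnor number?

Type A2, Milnor number mu = 2.

The Hessian of f at 0 is [[-4, 8], [8, -16]] with rank 1, so corank 1. A Groebner basis of the Jacobian ideal J(f) in C{x,y} is {y^2, x - 2*y}; counting standard monomials gives mu = 2. Corank 1: A-series; mu = 2 gives A_2.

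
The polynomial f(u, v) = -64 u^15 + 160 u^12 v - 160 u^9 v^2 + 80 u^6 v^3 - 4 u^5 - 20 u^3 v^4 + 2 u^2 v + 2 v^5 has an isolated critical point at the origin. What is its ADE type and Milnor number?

Type D_6, Milnor number mu = 6.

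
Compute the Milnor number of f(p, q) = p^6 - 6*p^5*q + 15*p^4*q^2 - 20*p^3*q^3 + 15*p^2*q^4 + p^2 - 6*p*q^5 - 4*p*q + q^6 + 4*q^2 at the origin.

The Hessian of f at 0 is [[2, -4], [-4, 8]] with rank 1, so corank 1. A Groebner basis of the Jacobian ideal J(f) in C{p,q} is {q^5, p - 2*q}; counting standard monomials gives mu = 5. Corank 1: A-series; mu = 5 gives A_5.

5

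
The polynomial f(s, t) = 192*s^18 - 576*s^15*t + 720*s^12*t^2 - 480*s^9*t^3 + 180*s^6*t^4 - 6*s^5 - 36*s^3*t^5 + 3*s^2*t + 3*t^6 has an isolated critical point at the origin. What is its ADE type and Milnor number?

The Hessian of f at 0 has rank 0. Corank 2; j^3 = 3*s^2*t has shape L^2 M (L != M), so D-series; mu = 7 gives D_7.

Type D_7, Milnor number mu = 7.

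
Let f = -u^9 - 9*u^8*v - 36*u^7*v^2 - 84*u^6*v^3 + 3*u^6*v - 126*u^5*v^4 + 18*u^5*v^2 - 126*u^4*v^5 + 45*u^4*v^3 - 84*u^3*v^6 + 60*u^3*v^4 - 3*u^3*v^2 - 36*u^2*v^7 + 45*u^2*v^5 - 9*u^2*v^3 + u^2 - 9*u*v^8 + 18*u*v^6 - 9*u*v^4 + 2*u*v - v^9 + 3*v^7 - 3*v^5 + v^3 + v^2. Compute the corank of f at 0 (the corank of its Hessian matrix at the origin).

Hessian at 0 has rank 1.

1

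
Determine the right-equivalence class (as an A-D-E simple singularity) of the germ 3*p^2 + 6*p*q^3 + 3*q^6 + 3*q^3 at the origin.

A_2

The Hessian of f at 0 has rank 1. Corank 1: A-series; mu = 2 gives A_2.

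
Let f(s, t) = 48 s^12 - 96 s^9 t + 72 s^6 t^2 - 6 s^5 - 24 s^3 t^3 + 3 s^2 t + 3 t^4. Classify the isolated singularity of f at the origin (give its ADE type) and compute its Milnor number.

Type D_{5}, Milnor number mu = 5.

The Hessian of f at 0 has rank 0. Corank 2; j^3 = 3*s^2*t has shape L^2 M (L != M), so D-series; mu = 5 gives D_5.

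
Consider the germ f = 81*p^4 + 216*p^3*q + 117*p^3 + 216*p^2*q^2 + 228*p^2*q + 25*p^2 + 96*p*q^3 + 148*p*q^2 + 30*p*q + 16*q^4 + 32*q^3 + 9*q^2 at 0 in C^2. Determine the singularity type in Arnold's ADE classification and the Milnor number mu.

Type A2, Milnor number mu = 2.

The Hessian of f at 0 has rank 1. Corank 1: A-series; mu = 2 gives A_2.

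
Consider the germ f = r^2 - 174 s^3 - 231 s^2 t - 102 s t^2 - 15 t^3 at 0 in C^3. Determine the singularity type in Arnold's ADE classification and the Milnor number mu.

The Hessian of f at 0 has rank 1. Corank 2; j^3 = -3*(2*s + t)*(29*s^2 + 24*s*t + 5*t^2) splits into three distinct lines over C (the quadratic factor has nonzero discriminant), so D_4.

Type D4, Milnor number mu = 4.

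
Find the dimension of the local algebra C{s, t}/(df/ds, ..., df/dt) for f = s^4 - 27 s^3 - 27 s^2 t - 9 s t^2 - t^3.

6

The Hessian of f at 0 has rank 0. Corank 2; j^3 = -(3*s + t)^3 is a perfect cube, so E-series; the 4-jet and mu = 6 give E_6.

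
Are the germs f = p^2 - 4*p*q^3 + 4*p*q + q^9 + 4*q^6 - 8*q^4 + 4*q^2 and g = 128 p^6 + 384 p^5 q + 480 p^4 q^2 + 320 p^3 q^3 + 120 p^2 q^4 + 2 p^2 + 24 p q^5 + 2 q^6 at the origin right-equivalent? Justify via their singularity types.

The Hessian of f at 0 is [[2, 4], [4, 8]] with rank 1, so corank 1. A Groebner basis of the Jacobian ideal J(f) in C{p,q} is {p^2*q^2 + 2*p^2 + 6*p*q + 4*q^2, p^3 + 6*p^2*q + 12*p*q^2 + 4*p + 8*q, -p/2 + q^3 - q}; counting standard monomials gives mu = 8. Corank 1: A-series; mu = 8 gives A_8. The Hessian of g at 0 is [[4, 0], [0, 0]] with rank 1, so corank 1. A Groebner basis of the Jacobian ideal J(g) in C{p,q} is {q^5, p}; counting standard monomials gives mu = 5. Corank 1: A-series; mu = 5 gives A_5. f is A_8 but g is A_5, hence not right-equivalent.

No.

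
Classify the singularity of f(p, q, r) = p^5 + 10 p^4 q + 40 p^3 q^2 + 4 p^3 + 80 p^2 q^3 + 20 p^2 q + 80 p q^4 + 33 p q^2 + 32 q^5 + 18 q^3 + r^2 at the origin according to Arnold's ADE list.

D6

The Hessian of f at 0 is [[0, 0, 0], [0, 0, 0], [0, 0, 2]] with rank 1, so corank 2. A Groebner basis of the Jacobian ideal J(f) in C{p,q,r} is {-32*p*q/5 + q^4 - 48*q^2/5, p*q^2 + 3*q^3/2, p^2 + 7*p*q/2 + 3*q^2, r}; counting standard monomials gives mu = 6. Corank 2; j^3 = (p + 2*q)*(2*p + 3*q)^2 has shape L^2 M (L != M), so D-series; mu = 6 gives D_6.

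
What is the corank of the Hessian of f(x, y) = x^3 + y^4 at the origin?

2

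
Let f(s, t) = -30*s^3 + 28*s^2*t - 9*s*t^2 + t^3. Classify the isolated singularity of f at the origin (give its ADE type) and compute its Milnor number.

Type D_{4}, Milnor number mu = 4.

The Hessian of f at 0 is [[0, 0], [0, 0]] with rank 0, so corank 2. A Groebner basis of the Jacobian ideal J(f) in C{s,t} is {t^3, s^2 - 3*t^2/26, s*t - 9*t^2/26}; counting standard monomials gives mu = 4. Corank 2; j^3 = -(3*s - t)*(10*s^2 - 6*s*t + t^2) splits into three distinct lines over C (the quadratic factor has nonzero discriminant), so D_4.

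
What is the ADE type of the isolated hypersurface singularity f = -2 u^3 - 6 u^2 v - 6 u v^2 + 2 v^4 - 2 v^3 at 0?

E_{6}

The Hessian of f at 0 has rank 0. Corank 2; j^3 = -2*(u + v)^3 is a perfect cube, so E-series; the 4-jet and mu = 6 give E_6.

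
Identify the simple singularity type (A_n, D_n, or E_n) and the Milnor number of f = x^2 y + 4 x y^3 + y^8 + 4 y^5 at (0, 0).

The Hessian of f at 0 is [[0, 0], [0, 0]] with rank 0, so corank 2. A Groebner basis of the Jacobian ideal J(f) in C{x,y} is {x^4, x^3*y - x^2 - 2*x*y^2, x^3/2 + x^2*y^2, x*y/2 + y^3}; counting standard monomials gives mu = 9. Corank 2; j^3 = x^2*y has shape L^2 M (L != M), so D-series; mu = 9 gives D_9.

Type D9, Milnor number mu = 9.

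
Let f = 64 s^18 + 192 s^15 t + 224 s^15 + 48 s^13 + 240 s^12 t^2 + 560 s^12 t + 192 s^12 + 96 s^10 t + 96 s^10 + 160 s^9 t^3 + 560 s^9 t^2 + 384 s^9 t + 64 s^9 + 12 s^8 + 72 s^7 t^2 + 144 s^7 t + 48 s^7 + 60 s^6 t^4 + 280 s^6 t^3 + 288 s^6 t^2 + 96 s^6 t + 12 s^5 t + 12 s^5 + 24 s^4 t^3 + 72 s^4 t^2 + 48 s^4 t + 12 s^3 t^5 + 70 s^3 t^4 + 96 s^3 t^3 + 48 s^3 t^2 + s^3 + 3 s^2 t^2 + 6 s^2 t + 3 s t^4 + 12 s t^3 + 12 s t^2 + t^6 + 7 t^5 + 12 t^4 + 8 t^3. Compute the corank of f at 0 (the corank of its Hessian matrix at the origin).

2

The Hessian at 0 is [[0, 0], [0, 0]] of rank 0; hence corank 2.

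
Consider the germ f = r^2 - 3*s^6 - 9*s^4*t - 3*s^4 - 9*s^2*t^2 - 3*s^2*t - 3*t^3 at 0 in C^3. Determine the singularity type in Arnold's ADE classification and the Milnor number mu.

The Hessian of f at 0 is [[0, 0, 0], [0, 0, 0], [0, 0, 2]] with rank 1, so corank 2. A Groebner basis of the Jacobian ideal J(f) in C{s,t,r} is {t^3, s^2 + 3*t^2, s*t, r}; counting standard monomials gives mu = 4. Corank 2; j^3 = -3*t*(s^2 + t^2) splits into three distinct lines over C (the quadratic factor has nonzero discriminant), so D_4.

Type D_{4}, Milnor number mu = 4.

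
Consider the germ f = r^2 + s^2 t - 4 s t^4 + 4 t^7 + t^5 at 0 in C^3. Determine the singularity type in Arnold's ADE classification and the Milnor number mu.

Type D_6, Milnor number mu = 6.

The Hessian of f at 0 has rank 1. Corank 2; j^3 = s^2*t has shape L^2 M (L != M), so D-series; mu = 6 gives D_6.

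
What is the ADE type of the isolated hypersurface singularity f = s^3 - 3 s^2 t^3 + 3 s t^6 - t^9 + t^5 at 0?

The Hessian of f at 0 is [[0, 0], [0, 0]] with rank 0, so corank 2. A Groebner basis of the Jacobian ideal J(f) in C{s,t} is {-s^2/2 + s*t^3, t^4, s^3, s^2*t}; counting standard monomials gives mu = 8. Corank 2; j^3 = s^3 is a perfect cube, so E-series; the 5-jet and mu = 8 give E_8.

E8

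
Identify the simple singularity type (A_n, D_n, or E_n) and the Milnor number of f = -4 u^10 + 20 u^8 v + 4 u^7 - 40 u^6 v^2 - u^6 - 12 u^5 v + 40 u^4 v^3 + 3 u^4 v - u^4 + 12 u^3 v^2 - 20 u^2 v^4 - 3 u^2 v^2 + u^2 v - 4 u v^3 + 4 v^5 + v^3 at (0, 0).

Type D_4, Milnor number mu = 4.

The Hessian of f at 0 is [[0, 0], [0, 0]] with rank 0, so corank 2. A Groebner basis of the Jacobian ideal J(f) in C{u,v} is {v^3, u^2 + 3*v^2, u*v}; counting standard monomials gives mu = 4. Corank 2; j^3 = v*(u^2 + v^2) splits into three distinct lines over C (the quadratic factor has nonzero discriminant), so D_4.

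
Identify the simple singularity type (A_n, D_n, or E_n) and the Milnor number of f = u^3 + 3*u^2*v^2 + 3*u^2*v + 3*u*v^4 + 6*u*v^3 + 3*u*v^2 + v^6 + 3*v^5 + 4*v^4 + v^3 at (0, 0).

Type E_6, Milnor number mu = 6.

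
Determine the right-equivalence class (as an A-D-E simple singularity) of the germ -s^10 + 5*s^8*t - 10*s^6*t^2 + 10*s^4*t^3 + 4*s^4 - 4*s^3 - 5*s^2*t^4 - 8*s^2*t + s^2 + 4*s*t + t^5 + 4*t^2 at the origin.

A_{4}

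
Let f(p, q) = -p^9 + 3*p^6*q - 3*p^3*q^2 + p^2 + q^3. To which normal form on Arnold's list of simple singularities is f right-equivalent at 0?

The Hessian of f at 0 has rank 1. Corank 1: A-series; mu = 2 gives A_2.

A2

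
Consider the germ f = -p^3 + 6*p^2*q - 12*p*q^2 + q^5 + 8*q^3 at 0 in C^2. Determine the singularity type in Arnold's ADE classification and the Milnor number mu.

Type E_{8}, Milnor number mu = 8.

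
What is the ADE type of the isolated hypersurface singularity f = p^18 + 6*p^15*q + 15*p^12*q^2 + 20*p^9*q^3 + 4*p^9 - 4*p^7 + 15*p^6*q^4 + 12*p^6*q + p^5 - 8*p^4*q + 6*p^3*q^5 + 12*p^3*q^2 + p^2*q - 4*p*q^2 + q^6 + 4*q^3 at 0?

The Hessian of f at 0 has rank 0. Corank 2; j^3 = q*(p - 2*q)^2 has shape L^2 M (L != M), so D-series; mu = 7 gives D_7.

D_{7}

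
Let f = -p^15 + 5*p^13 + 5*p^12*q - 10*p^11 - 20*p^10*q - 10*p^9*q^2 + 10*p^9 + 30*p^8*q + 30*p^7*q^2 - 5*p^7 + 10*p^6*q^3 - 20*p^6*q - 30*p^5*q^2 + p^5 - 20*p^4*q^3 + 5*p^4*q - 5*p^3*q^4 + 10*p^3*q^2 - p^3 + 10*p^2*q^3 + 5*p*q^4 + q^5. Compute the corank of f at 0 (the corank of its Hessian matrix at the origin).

Hessian at 0 has rank 0.

2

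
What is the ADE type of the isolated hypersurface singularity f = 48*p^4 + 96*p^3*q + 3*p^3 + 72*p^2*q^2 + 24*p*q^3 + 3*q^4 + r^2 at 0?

E_{6}

The Hessian of f at 0 is [[0, 0, 0], [0, 0, 0], [0, 0, 2]] with rank 1, so corank 2. A Groebner basis of the Jacobian ideal J(f) in C{p,q,r} is {q^4, p*q^2 + q^3/6, p^2, r}; counting standard monomials gives mu = 6. Corank 2; j^3 = 3*p^3 is a perfect cube, so E-series; the 4-jet and mu = 6 give E_6.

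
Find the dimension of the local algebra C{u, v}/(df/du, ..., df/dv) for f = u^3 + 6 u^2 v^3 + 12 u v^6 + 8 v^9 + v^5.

8

The Hessian of f at 0 has rank 0. Corank 2; j^3 = u^3 is a perfect cube, so E-series; the 5-jet and mu = 8 give E_8.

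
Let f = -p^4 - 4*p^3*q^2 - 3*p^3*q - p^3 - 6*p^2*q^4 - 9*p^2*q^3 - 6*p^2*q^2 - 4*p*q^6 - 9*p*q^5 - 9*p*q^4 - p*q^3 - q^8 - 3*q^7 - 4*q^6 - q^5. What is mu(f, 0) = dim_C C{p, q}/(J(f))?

The Hessian of f at 0 has rank 0. Corank 2; j^3 = -p^3 is a perfect cube, so E-series; the 4-jet and mu = 7 give E_7.

7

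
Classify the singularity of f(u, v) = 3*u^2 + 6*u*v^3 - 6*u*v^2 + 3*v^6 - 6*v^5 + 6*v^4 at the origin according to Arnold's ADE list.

A_{3}

The Hessian of f at 0 is [[6, 0], [0, 0]] with rank 1, so corank 1. A Groebner basis of the Jacobian ideal J(f) in C{u,v} is {u^2, u*v, -u + v^2}; counting standard monomials gives mu = 3. Corank 1: A-series; mu = 3 gives A_3.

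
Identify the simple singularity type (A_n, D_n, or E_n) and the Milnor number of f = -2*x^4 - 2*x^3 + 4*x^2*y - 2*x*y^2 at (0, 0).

Type D_{5}, Milnor number mu = 5.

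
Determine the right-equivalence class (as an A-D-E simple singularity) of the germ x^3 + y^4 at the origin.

E_6

The Hessian of f at 0 has rank 0. Corank 2; j^3 = x^3 is a perfect cube, so E-series; the 4-jet and mu = 6 give E_6.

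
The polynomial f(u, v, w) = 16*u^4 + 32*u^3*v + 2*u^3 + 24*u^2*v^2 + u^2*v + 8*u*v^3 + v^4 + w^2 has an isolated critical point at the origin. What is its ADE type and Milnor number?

Type D5, Milnor number mu = 5.

The Hessian of f at 0 has rank 1. Corank 2; j^3 = u^2*(2*u + v) has shape L^2 M (L != M), so D-series; mu = 5 gives D_5.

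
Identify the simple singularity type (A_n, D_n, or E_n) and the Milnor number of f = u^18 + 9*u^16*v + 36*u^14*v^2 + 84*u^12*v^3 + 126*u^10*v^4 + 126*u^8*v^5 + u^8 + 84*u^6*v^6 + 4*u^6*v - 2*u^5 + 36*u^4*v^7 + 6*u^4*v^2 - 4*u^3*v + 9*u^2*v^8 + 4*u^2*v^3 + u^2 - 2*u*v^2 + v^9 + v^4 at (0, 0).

The Hessian of f at 0 has rank 1. Corank 1: A-series; mu = 8 gives A_8.

Type A_{8}, Milnor number mu = 8.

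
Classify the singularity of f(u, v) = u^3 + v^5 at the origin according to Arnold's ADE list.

The Hessian of f at 0 is [[0, 0], [0, 0]] with rank 0, so corank 2. A Groebner basis of the Jacobian ideal J(f) in C{u,v} is {v^4, u^2}; counting standard monomials gives mu = 8. Corank 2; j^3 = u^3 is a perfect cube, so E-series; the 5-jet and mu = 8 give E_8.

E_{8}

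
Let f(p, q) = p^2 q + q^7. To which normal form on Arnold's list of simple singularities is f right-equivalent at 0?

D_8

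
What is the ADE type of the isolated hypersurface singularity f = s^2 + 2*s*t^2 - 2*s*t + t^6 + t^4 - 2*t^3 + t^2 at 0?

A5

The Hessian of f at 0 has rank 1. Corank 1: A-series; mu = 5 gives A_5.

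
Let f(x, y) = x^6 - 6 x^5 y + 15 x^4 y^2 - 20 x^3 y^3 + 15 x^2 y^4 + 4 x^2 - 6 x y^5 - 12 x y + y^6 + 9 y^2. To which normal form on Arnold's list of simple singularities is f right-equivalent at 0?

The Hessian of f at 0 has rank 1. Corank 1: A-series; mu = 5 gives A_5.

A_{5}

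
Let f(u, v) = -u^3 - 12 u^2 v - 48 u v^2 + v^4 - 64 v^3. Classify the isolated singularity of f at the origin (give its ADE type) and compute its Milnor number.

The Hessian of f at 0 has rank 0. Corank 2; j^3 = -(u + 4*v)^3 is a perfect cube, so E-series; the 4-jet and mu = 6 give E_6.

Type E_6, Milnor number mu = 6.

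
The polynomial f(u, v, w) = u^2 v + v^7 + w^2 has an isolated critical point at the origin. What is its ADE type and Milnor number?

Type D_{8}, Milnor number mu = 8.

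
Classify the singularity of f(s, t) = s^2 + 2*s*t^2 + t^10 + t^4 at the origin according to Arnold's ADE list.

The Hessian of f at 0 has rank 1. Corank 1: A-series; mu = 9 gives A_9.

A_9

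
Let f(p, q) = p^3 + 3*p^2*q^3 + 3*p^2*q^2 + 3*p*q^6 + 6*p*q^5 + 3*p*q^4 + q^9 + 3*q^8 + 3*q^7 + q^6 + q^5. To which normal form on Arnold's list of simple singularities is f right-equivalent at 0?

E_8

The Hessian of f at 0 is [[0, 0], [0, 0]] with rank 0, so corank 2. A Groebner basis of the Jacobian ideal J(f) in C{p,q} is {p^2/2 + p*q^3 + p*q^2, q^4, p^3, p^2*q - p^2 - 2*p*q^2}; counting standard monomials gives mu = 8. Corank 2; j^3 = p^3 is a perfect cube, so E-series; the 5-jet and mu = 8 give E_8.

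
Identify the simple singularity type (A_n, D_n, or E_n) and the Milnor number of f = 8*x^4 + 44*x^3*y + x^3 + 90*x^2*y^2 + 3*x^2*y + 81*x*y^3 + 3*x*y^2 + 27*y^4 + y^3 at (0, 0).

Type E_7, Milnor number mu = 7.

The Hessian of f at 0 is [[0, 0], [0, 0]] with rank 0, so corank 2. A Groebner basis of the Jacobian ideal J(f) in C{x,y} is {3*x^2/4 + 3*x*y/2 + y^4 + y^3/4 + 3*y^2/4, x^3 + 15*x^2/4 + 15*x*y/2 + 9*y^3/4 + 15*y^2/4, x^2*y - 9*x^2/4 - 9*x*y/2 - 7*y^3/4 - 9*y^2/4, x^2 + x*y^2 + 2*x*y + 4*y^3/3 + y^2}; counting standard monomials gives mu = 7. Corank 2; j^3 = (x + y)^3 is a perfect cube, so E-series; the 4-jet and mu = 7 give E_7.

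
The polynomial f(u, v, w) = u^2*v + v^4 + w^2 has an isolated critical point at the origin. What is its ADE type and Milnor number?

Type D_5, Milnor number mu = 5.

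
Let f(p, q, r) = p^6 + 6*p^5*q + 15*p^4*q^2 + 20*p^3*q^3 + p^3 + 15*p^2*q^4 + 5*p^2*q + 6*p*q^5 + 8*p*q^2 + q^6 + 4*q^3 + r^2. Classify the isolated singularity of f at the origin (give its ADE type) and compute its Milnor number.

Type D7, Milnor number mu = 7.

The Hessian of f at 0 has rank 1. Corank 2; j^3 = (p + q)*(p + 2*q)^2 has shape L^2 M (L != M), so D-series; mu = 7 gives D_7.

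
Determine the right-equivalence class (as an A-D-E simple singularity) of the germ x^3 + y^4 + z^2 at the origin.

E_{6}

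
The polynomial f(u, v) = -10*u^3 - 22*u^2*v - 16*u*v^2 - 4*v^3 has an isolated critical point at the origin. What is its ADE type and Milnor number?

Type D_{4}, Milnor number mu = 4.

The Hessian of f at 0 is [[0, 0], [0, 0]] with rank 0, so corank 2. A Groebner basis of the Jacobian ideal J(f) in C{u,v} is {v^3, u^2 + 2*v^2, u*v - v^2}; counting standard monomials gives mu = 4. Corank 2; j^3 = -2*(u + v)*(5*u^2 + 6*u*v + 2*v^2) splits into three distinct lines over C (the quadratic factor has nonzero discriminant), so D_4.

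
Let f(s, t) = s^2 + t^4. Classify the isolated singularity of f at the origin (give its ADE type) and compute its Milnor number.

Type A3, Milnor number mu = 3.

The Hessian of f at 0 has rank 1. Corank 1: A-series; mu = 3 gives A_3.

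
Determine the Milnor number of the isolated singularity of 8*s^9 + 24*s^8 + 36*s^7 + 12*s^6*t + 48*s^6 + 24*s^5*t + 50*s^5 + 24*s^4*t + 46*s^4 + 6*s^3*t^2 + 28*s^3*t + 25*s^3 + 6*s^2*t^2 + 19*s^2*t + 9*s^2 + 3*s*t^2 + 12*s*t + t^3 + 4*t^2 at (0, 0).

2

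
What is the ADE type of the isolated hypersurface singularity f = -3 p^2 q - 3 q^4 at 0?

D_5

The Hessian of f at 0 has rank 0. Corank 2; j^3 = -3*p^2*q has shape L^2 M (L != M), so D-series; mu = 5 gives D_5.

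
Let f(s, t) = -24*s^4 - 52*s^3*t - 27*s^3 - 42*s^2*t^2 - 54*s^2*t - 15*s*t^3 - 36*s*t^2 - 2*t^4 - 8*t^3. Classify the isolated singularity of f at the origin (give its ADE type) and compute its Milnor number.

The Hessian of f at 0 is [[0, 0], [0, 0]] with rank 0, so corank 2. A Groebner basis of the Jacobian ideal J(f) in C{s,t} is {19683*s^2/4 + 6561*s*t + t^4 - 27*t^3/4 + 2187*t^2, s^3 + 189*s^2/2 + 126*s*t + t^3/6 + 42*t^2, s^2*t - 405*s^2/4 - 135*s*t - 11*t^3/36 - 45*t^2, 81*s^2 + s*t^2 + 108*s*t + 5*t^3/9 + 36*t^2}; counting standard monomials gives mu = 7. Corank 2; j^3 = -(3*s + 2*t)^3 is a perfect cube, so E-series; the 4-jet and mu = 7 give E_7.

Type E7, Milnor number mu = 7.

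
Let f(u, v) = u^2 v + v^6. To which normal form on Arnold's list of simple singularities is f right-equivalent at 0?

The Hessian of f at 0 has rank 0. Corank 2; j^3 = u^2*v has shape L^2 M (L != M), so D-series; mu = 7 gives D_7.

D7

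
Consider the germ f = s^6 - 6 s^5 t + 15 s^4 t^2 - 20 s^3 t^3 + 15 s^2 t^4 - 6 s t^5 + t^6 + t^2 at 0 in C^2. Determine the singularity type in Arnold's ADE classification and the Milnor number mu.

Type A5, Milnor number mu = 5.

The Hessian of f at 0 has rank 1. Corank 1: A-series; mu = 5 gives A_5.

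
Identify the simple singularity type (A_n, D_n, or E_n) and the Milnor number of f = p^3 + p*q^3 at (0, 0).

The Hessian of f at 0 has rank 0. Corank 2; j^3 = p^3 is a perfect cube, so E-series; the 4-jet and mu = 7 give E_7.

Type E_{7}, Milnor number mu = 7.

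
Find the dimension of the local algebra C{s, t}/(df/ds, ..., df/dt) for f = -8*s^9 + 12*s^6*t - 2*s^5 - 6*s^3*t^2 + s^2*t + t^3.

4

The Hessian of f at 0 has rank 0. Corank 2; j^3 = t*(s^2 + t^2) splits into three distinct lines over C (the quadratic factor has nonzero discriminant), so D_4.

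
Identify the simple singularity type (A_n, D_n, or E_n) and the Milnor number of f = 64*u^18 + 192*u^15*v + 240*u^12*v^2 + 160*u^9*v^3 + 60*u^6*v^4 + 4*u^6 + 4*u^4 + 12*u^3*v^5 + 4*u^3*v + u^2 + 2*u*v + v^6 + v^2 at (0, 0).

Type A_5, Milnor number mu = 5.

The Hessian of f at 0 has rank 1. Corank 1: A-series; mu = 5 gives A_5.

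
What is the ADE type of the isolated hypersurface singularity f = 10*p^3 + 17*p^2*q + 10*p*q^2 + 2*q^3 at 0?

D_4

The Hessian of f at 0 is [[0, 0], [0, 0]] with rank 0, so corank 2. A Groebner basis of the Jacobian ideal J(f) in C{p,q} is {q^3, p^2 - 2*q^2/11, p*q + 5*q^2/11}; counting standard monomials gives mu = 4. Corank 2; j^3 = (2*p + q)*(5*p^2 + 6*p*q + 2*q^2) splits into three distinct lines over C (the quadratic factor has nonzero discriminant), so D_4.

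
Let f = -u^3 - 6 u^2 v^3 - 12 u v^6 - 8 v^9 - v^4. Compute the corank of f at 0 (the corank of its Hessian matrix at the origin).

The Hessian at 0 is [[0, 0], [0, 0]] of rank 0; hence corank 2.

2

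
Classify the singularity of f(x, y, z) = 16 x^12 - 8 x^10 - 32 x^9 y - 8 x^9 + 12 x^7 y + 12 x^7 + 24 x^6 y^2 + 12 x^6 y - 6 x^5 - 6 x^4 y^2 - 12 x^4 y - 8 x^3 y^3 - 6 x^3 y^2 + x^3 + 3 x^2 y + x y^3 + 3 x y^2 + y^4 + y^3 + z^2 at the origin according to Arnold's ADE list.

E7

The Hessian of f at 0 has rank 1. Corank 2; j^3 = (x + y)^3 is a perfect cube, so E-series; the 4-jet and mu = 7 give E_7.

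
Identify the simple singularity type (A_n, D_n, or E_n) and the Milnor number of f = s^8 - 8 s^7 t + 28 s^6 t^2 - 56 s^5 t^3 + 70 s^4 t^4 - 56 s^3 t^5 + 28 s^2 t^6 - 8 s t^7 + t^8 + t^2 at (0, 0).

Type A7, Milnor number mu = 7.

The Hessian of f at 0 is [[0, 0], [0, 2]] with rank 1, so corank 1. A Groebner basis of the Jacobian ideal J(f) in C{s,t} is {s^7, t}; counting standard monomials gives mu = 7. Corank 1: A-series; mu = 7 gives A_7.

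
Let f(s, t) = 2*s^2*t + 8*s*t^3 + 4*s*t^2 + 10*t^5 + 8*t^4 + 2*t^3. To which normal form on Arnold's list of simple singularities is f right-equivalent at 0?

The Hessian of f at 0 has rank 0. Corank 2; j^3 = 2*t*(s + t)^2 has shape L^2 M (L != M), so D-series; mu = 6 gives D_6.

D_{6}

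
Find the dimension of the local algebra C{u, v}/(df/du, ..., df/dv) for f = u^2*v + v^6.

The Hessian of f at 0 has rank 0. Corank 2; j^3 = u^2*v has shape L^2 M (L != M), so D-series; mu = 7 gives D_7.

7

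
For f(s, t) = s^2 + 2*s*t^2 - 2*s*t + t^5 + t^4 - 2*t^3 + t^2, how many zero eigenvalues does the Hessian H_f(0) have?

1

Hessian at 0 has rank 1.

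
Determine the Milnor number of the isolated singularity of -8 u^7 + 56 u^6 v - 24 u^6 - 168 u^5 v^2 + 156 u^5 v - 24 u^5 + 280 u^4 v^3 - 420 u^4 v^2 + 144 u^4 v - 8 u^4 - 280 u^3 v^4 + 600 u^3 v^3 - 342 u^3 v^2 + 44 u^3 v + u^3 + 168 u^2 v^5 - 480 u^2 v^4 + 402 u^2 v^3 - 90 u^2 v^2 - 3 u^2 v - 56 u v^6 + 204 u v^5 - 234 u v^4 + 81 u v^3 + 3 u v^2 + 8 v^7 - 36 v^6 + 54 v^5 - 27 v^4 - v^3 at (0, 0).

7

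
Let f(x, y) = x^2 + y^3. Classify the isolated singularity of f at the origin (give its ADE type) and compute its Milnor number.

Type A_{2}, Milnor number mu = 2.

The Hessian of f at 0 is [[2, 0], [0, 0]] with rank 1, so corank 1. A Groebner basis of the Jacobian ideal J(f) in C{x,y} is {y^2, x}; counting standard monomials gives mu = 2. Corank 1: A-series; mu = 2 gives A_2.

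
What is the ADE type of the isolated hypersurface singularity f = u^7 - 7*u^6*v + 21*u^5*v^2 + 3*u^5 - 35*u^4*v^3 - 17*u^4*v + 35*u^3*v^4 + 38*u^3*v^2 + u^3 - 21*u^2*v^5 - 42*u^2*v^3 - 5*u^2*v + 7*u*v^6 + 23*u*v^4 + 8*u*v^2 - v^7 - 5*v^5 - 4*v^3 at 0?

D6

The Hessian of f at 0 has rank 0. Corank 2; j^3 = (u - 2*v)^2*(u - v) has shape L^2 M (L != M), so D-series; mu = 6 gives D_6.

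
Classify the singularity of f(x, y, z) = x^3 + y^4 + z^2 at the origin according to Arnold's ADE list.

E_6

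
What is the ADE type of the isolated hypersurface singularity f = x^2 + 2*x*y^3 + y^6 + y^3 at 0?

A2

The Hessian of f at 0 is [[2, 0], [0, 0]] with rank 1, so corank 1. A Groebner basis of the Jacobian ideal J(f) in C{x,y} is {y^2, x}; counting standard monomials gives mu = 2. Corank 1: A-series; mu = 2 gives A_2.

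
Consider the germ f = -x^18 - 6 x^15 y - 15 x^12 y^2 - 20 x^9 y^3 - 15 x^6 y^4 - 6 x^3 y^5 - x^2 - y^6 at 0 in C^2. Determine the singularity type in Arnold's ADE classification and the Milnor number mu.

The Hessian of f at 0 is [[-2, 0], [0, 0]] with rank 1, so corank 1. A Groebner basis of the Jacobian ideal J(f) in C{x,y} is {y^5, x}; counting standard monomials gives mu = 5. Corank 1: A-series; mu = 5 gives A_5.

Type A_5, Milnor number mu = 5.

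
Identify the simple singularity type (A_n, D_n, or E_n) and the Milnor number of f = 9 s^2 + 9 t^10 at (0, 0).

Type A9, Milnor number mu = 9.

The Hessian of f at 0 has rank 1. Corank 1: A-series; mu = 9 gives A_9.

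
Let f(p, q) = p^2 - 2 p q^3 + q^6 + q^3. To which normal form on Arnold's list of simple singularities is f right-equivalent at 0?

A2

The Hessian of f at 0 is [[2, 0], [0, 0]] with rank 1, so corank 1. A Groebner basis of the Jacobian ideal J(f) in C{p,q} is {q^2, p}; counting standard monomials gives mu = 2. Corank 1: A-series; mu = 2 gives A_2.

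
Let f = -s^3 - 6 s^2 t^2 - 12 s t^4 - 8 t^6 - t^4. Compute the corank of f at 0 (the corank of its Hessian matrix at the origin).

Hessian at 0 has rank 0.

2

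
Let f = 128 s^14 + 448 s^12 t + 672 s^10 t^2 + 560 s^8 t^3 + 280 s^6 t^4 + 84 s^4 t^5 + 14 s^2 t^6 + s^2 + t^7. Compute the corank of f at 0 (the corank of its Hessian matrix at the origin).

1

The Hessian at 0 is [[2, 0], [0, 0]] of rank 1; hence corank 1.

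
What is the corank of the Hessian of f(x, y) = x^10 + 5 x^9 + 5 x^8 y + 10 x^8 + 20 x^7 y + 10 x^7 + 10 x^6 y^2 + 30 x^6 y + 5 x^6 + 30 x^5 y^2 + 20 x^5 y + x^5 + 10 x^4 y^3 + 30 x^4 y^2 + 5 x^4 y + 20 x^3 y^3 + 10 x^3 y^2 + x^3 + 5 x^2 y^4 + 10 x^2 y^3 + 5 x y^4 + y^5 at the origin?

Hessian at 0 has rank 0.

2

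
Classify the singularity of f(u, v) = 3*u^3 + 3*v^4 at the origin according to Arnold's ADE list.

E6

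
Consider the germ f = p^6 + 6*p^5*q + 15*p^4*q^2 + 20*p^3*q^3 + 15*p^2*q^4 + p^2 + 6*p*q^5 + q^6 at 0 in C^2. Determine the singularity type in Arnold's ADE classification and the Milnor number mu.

The Hessian of f at 0 has rank 1. Corank 1: A-series; mu = 5 gives A_5.

Type A_{5}, Milnor number mu = 5.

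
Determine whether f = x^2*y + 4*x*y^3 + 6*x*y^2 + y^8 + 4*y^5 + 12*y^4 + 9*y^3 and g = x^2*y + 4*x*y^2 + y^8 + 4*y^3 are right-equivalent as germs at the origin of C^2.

Yes.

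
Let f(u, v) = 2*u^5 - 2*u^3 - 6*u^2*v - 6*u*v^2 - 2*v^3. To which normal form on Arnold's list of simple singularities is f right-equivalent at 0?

E8

The Hessian of f at 0 is [[0, 0], [0, 0]] with rank 0, so corank 2. A Groebner basis of the Jacobian ideal J(f) in C{u,v} is {v^5, u*v^3 + 3*v^4/4, u^2 + 2*u*v + v^2}; counting standard monomials gives mu = 8. Corank 2; j^3 = -2*(u + v)^3 is a perfect cube, so E-series; the 5-jet and mu = 8 give E_8.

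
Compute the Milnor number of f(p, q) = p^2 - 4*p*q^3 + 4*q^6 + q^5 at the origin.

4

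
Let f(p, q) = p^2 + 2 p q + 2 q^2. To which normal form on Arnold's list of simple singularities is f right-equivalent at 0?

The Hessian of f at 0 has rank 2. Corank 0: nondegenerate Morse point, so A_1.

A_1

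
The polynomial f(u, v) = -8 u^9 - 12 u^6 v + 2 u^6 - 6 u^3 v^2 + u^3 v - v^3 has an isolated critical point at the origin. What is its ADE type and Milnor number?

Type E_7, Milnor number mu = 7.

The Hessian of f at 0 has rank 0. Corank 2; j^3 = -v^3 is a perfect cube, so E-series; the 4-jet and mu = 7 give E_7.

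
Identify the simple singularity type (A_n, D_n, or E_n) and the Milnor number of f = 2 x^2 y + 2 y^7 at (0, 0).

The Hessian of f at 0 has rank 0. Corank 2; j^3 = 2*x^2*y has shape L^2 M (L != M), so D-series; mu = 8 gives D_8.

Type D_{8}, Milnor number mu = 8.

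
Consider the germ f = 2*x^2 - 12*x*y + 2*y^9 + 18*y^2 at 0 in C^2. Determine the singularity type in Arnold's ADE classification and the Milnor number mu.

Type A_8, Milnor number mu = 8.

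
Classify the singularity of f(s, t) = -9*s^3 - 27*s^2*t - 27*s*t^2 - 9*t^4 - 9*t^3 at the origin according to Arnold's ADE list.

E6

The Hessian of f at 0 has rank 0. Corank 2; j^3 = -9*(s + t)^3 is a perfect cube, so E-series; the 4-jet and mu = 6 give E_6.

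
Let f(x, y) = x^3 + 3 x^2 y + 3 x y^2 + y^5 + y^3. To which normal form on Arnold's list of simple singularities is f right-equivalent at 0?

E_{8}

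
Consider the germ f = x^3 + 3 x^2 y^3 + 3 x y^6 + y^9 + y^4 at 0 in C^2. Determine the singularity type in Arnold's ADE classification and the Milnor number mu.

Type E_{6}, Milnor number mu = 6.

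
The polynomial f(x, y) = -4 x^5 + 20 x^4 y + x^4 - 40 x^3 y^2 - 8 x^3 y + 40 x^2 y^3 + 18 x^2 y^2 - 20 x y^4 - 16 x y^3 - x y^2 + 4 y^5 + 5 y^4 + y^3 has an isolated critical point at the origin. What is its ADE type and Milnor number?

Type D_5, Milnor number mu = 5.

The Hessian of f at 0 has rank 0. Corank 2; j^3 = -y^2*(x - y) has shape L^2 M (L != M), so D-series; mu = 5 gives D_5.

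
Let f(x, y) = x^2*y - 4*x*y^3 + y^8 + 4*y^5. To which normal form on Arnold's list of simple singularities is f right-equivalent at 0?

The Hessian of f at 0 has rank 0. Corank 2; j^3 = x^2*y has shape L^2 M (L != M), so D-series; mu = 9 gives D_9.

D_{9}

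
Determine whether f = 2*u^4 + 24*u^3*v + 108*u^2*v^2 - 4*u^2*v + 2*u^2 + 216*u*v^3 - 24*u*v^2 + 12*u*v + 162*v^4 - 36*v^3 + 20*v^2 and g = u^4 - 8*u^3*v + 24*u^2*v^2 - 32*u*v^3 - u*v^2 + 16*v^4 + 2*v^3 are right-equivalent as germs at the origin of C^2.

No.

The Hessian of f at 0 has rank 2. Corank 0: nondegenerate Morse point, so A_1. The Hessian of g at 0 has rank 0. Corank 2; j^3 = -v^2*(u - 2*v) has shape L^2 M (L != M), so D-series; mu = 5 gives D_5. f is A_1 but g is D_5, hence not right-equivalent.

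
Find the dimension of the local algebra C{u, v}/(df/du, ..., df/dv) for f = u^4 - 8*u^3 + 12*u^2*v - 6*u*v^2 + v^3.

6

The Hessian of f at 0 has rank 0. Corank 2; j^3 = -(2*u - v)^3 is a perfect cube, so E-series; the 4-jet and mu = 6 give E_6.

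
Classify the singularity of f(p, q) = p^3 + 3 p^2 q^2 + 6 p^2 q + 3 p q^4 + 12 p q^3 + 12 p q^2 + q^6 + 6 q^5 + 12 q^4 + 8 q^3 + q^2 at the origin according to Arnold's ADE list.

The Hessian of f at 0 has rank 1. Corank 1: A-series; mu = 2 gives A_2.

A_2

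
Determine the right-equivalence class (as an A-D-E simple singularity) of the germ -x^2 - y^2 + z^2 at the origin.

A_1

The Hessian of f at 0 is [[-2, 0, 0], [0, -2, 0], [0, 0, 2]] with rank 3, so corank 0. A Groebner basis of the Jacobian ideal J(f) in C{x,y,z} is {x, y, z}; counting standard monomials gives mu = 1. Corank 0: nondegenerate Morse point, so A_1.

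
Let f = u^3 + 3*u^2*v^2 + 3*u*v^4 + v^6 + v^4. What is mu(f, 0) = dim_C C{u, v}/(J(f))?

6

The Hessian of f at 0 has rank 0. Corank 2; j^3 = u^3 is a perfect cube, so E-series; the 4-jet and mu = 6 give E_6.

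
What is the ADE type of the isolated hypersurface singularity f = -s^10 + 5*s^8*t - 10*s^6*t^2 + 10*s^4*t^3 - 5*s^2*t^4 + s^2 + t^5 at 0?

A_4

The Hessian of f at 0 has rank 1. Corank 1: A-series; mu = 4 gives A_4.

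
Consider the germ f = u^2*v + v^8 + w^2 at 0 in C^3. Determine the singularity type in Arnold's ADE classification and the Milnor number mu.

The Hessian of f at 0 has rank 1. Corank 2; j^3 = u^2*v has shape L^2 M (L != M), so D-series; mu = 9 gives D_9.

Type D_9, Milnor number mu = 9.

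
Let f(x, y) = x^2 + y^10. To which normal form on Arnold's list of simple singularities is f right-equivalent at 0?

The Hessian of f at 0 is [[2, 0], [0, 0]] with rank 1, so corank 1. A Groebner basis of the Jacobian ideal J(f) in C{x,y} is {y^9, x}; counting standard monomials gives mu = 9. Corank 1: A-series; mu = 9 gives A_9.

A_9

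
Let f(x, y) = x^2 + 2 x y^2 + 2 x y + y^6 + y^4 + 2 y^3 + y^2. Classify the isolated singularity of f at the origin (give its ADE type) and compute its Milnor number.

The Hessian of f at 0 has rank 1. Corank 1: A-series; mu = 5 gives A_5.

Type A_5, Milnor number mu = 5.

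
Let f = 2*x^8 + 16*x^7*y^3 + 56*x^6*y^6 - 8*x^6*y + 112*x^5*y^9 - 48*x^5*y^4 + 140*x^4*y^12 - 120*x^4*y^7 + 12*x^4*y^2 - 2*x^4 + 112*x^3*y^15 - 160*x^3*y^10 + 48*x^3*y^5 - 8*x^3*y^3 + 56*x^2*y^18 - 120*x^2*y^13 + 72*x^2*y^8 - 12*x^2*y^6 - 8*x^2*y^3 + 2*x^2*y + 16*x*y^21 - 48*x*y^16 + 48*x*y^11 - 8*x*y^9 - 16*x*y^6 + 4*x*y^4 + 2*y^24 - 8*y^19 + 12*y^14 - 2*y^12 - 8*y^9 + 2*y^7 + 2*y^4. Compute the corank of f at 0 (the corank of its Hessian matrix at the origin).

Hessian at 0 has rank 0.

2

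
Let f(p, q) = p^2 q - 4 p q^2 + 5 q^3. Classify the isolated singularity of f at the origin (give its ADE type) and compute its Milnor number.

Type D4, Milnor number mu = 4.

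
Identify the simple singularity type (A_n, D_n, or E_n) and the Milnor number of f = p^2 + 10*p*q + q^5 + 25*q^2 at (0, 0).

The Hessian of f at 0 is [[2, 10], [10, 50]] with rank 1, so corank 1. A Groebner basis of the Jacobian ideal J(f) in C{p,q} is {q^4, p + 5*q}; counting standard monomials gives mu = 4. Corank 1: A-series; mu = 4 gives A_4.

Type A_4, Milnor number mu = 4.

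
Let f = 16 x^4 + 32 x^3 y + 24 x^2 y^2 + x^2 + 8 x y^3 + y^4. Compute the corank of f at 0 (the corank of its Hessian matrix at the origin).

Hessian at 0 has rank 1.

1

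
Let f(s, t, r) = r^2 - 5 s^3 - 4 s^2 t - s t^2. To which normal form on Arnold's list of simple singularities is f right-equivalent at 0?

D_4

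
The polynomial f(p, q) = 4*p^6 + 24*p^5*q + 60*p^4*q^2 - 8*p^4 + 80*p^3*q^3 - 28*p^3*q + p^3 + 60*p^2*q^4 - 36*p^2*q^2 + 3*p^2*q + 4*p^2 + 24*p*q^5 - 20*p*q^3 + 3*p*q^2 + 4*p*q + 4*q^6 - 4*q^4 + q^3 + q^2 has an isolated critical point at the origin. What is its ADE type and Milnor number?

Type A_2, Milnor number mu = 2.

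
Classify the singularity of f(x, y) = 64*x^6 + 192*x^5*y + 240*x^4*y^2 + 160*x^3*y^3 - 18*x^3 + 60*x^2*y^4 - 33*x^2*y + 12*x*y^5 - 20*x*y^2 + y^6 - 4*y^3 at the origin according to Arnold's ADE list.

The Hessian of f at 0 is [[0, 0], [0, 0]] with rank 0, so corank 2. A Groebner basis of the Jacobian ideal J(f) in C{x,y} is {243*x*y/4 + y^5 + 81*y^2/2, x*y^2 + 2*y^3/3, x^2 + 7*x*y/6 + y^2/3}; counting standard monomials gives mu = 7. Corank 2; j^3 = -(2*x + y)*(3*x + 2*y)^2 has shape L^2 M (L != M), so D-series; mu = 7 gives D_7.

D_{7}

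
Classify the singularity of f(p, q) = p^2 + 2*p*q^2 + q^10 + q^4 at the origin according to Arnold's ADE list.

A_{9}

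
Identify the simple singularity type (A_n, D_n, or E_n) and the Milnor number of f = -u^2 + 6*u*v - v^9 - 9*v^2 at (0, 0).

Type A_8, Milnor number mu = 8.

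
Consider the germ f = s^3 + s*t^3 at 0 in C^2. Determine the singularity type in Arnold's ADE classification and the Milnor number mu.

The Hessian of f at 0 is [[0, 0], [0, 0]] with rank 0, so corank 2. A Groebner basis of the Jacobian ideal J(f) in C{s,t} is {s^3, s*t^2, 3*s^2 + t^3}; counting standard monomials gives mu = 7. Corank 2; j^3 = s^3 is a perfect cube, so E-series; the 4-jet and mu = 7 give E_7.

Type E_7, Milnor number mu = 7.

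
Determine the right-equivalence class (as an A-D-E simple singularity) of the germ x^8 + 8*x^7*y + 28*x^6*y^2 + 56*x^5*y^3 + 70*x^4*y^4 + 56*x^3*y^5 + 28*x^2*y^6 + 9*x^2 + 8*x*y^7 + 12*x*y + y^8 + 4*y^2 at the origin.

The Hessian of f at 0 is [[18, 12], [12, 8]] with rank 1, so corank 1. A Groebner basis of the Jacobian ideal J(f) in C{x,y} is {y^7, x + 2*y/3}; counting standard monomials gives mu = 7. Corank 1: A-series; mu = 7 gives A_7.

A7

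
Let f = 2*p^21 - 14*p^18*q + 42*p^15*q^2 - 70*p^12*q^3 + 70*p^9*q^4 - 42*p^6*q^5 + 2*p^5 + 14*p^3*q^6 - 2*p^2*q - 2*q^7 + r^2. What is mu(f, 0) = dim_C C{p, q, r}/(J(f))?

8

The Hessian of f at 0 is [[0, 0, 0], [0, 0, 0], [0, 0, 2]] with rank 1, so corank 2. A Groebner basis of the Jacobian ideal J(f) in C{p,q,r} is {p^2/7 + q^6, p^3, p*q, r}; counting standard monomials gives mu = 8. Corank 2; j^3 = -2*p^2*q has shape L^2 M (L != M), so D-series; mu = 8 gives D_8.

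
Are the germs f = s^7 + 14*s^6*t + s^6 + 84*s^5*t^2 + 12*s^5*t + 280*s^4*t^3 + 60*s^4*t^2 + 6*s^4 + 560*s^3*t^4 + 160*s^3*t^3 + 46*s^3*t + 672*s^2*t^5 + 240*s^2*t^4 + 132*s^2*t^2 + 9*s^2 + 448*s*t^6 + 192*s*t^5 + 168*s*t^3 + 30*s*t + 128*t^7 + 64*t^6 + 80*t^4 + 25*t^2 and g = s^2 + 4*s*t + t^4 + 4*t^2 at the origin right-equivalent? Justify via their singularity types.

No.

The Hessian of f at 0 has rank 1. Corank 1: A-series; mu = 6 gives A_6. The Hessian of g at 0 has rank 1. Corank 1: A-series; mu = 3 gives A_3. f is A_6 but g is A_3, hence not right-equivalent.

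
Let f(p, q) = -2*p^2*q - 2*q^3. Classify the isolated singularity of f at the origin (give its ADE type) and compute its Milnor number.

The Hessian of f at 0 has rank 0. Corank 2; j^3 = -2*q*(p^2 + q^2) splits into three distinct lines over C (the quadratic factor has nonzero discriminant), so D_4.

Type D_{4}, Milnor number mu = 4.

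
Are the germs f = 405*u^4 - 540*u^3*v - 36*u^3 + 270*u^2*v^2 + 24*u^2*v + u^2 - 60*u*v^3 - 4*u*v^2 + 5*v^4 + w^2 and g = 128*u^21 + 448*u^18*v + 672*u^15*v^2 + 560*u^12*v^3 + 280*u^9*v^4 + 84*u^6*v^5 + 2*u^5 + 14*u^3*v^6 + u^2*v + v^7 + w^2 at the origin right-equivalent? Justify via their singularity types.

No.

The Hessian of f at 0 is [[2, 0, 0], [0, 0, 0], [0, 0, 2]] with rank 2, so corank 1. A Groebner basis of the Jacobian ideal J(f) in C{u,v,w} is {u^2, u*v, -u/2 + v^2, w}; counting standard monomials gives mu = 3. Corank 1: A-series; mu = 3 gives A_3. The Hessian of g at 0 is [[0, 0, 0], [0, 0, 0], [0, 0, 2]] with rank 1, so corank 2. A Groebner basis of the Jacobian ideal J(g) in C{u,v,w} is {u^2/7 + v^6, u^3, u*v, w}; counting standard monomials gives mu = 8. Corank 2; j^3 = u^2*v has shape L^2 M (L != M), so D-series; mu = 8 gives D_8. f is A_3 but g is D_8, hence not right-equivalent.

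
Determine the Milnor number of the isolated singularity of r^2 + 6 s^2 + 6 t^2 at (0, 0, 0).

1

The Hessian of f at 0 has rank 3. Corank 0: nondegenerate Morse point, so A_1.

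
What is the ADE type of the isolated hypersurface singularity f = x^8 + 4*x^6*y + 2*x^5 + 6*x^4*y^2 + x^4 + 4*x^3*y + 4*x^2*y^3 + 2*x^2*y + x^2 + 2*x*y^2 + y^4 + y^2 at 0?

The Hessian of f at 0 has rank 2. Corank 0: nondegenerate Morse point, so A_1.

A1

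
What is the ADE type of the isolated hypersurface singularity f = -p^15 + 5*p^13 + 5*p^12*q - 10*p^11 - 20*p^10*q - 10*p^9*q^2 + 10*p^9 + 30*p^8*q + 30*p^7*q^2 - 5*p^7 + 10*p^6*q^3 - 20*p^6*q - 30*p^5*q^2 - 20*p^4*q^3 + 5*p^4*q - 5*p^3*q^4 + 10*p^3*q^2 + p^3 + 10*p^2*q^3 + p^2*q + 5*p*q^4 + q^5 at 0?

D_6

The Hessian of f at 0 is [[0, 0], [0, 0]] with rank 0, so corank 2. A Groebner basis of the Jacobian ideal J(f) in C{p,q} is {-p*q/5 + q^4, p*q^2, p^2 + p*q}; counting standard monomials gives mu = 6. Corank 2; j^3 = p^2*(p + q) has shape L^2 M (L != M), so D-series; mu = 6 gives D_6.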